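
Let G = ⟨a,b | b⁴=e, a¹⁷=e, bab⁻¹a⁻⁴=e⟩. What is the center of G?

An element z ∈ Z(G) iff z commutes with every generator.
For example e is central: e·a = a = a·e; e·b = b = b·e.
Whereas a ∉ Z(G) since a·b = ab ≠ a⁴b = b·a.
Checking each of the 68 elements this way gives Z(G) = {e}, of order 1.

Answer: {e}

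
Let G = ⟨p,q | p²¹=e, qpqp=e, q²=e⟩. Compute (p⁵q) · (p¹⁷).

Compute (p⁵q) · (p¹⁷) by multiplying left to right and reducing via the relations at each step:
  (p⁵q) · p¹⁷ = p⁹q

Answer: p⁹q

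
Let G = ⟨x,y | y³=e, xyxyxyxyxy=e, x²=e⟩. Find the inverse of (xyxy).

The order of (xyxy) is 5 (smallest k with (xyxy)ᵏ = e), so (xyxy)⁻¹ = (xyxy)⁴ = y²xy²x.
Check: (xyxy) · (y²xy²x) → (xyxy) · y² = xyx;   (xyx) · x = xy;   (xy) · y² = x;   x · x = e, giving e as required.

Answer: y²xy²x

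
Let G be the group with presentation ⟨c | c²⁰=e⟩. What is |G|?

G is generated by a single element, so G is cyclic. The relator gives c²⁰ = e and no smaller power is forced to be e, so the 20 powers {c, e, c², c³, c⁴, c⁵, c⁶, c⁷, c⁸, c⁹, c¹², c¹³, c¹¹, c¹⁰, c¹⁴, c¹⁵, c¹⁶, c¹⁷, c¹⁸, c¹⁹} are distinct. Hence |G| = 20.

Answer: 20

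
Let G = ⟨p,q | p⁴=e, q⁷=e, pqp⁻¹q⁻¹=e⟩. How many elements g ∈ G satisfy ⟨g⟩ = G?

G is cyclic of order 28. An element generates G iff its order is 28, and a cyclic group of order 28 has exactly φ(28) = 12 such elements.

Answer: 12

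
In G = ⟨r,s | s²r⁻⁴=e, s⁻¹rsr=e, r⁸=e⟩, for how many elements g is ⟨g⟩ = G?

⟨g⟩ = G would require ord(g) = |G| = 16, but the maximum element order in G is 8 < 16. So G is not cyclic and no single element generates it: the count is 0.

Answer: 0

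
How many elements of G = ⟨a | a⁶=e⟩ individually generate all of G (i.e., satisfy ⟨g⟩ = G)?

G is cyclic of order 6. An element generates G iff its order is 6, and a cyclic group of order 6 has exactly φ(6) = 2 such elements.

Answer: 2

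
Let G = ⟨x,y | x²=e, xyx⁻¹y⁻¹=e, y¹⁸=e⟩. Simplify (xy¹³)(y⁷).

Compute (xy¹³) · (y⁷) by multiplying left to right and reducing via the relations at each step:
  (xy¹³) · y⁷ = xy²

Answer: xy²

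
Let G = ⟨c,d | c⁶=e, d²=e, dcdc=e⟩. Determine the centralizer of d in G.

⟨d⟩ ⊆ C_G(d) since powers of d commute with d; so |C_G(d)| ≥ |⟨d⟩| = 2.
By orbit–stabilizer, |C_G(d)| = |G| / |conj. class of d| = 12 / 3 = 4.
The 4 elements commuting with d are {e, c³, d, c³d}.

Answer: {e, c³, d, c³d}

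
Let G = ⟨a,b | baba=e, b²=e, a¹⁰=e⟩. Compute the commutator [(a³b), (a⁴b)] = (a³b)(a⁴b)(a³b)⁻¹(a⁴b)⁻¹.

[(a³b), (a⁴b)] = (a³b)·(a⁴b)·(a³b)⁻¹·(a⁴b)⁻¹.
  (a³b) · (a⁴b) = a⁹
  (a⁹) · (a³b) = a²b
  (a²b) · (a⁴b) = a⁸

Answer: a⁸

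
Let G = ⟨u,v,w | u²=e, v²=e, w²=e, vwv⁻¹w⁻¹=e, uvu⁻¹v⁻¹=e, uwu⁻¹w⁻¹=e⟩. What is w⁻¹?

The order of w is 2 (smallest k with wᵏ = e), so w⁻¹ = w¹ = w.
Check: w · w → w · w = e, giving e as required.

Answer: w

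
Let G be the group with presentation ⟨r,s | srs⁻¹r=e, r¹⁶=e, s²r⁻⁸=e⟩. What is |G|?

Enumerate words in the generators, reducing via the relations: the distinct elements are
  {e, r, s, rs, r², r³, r⁴, r⁵, r⁶, r⁷, r⁸, r⁹, r²s, r³s, r¹², r¹³, r¹¹, r¹⁰, r¹⁴, r¹⁵, r⁴s, r⁵s, r⁶s, r⁷s, s⁻¹, rs⁻¹, r²s⁻¹, r³s⁻¹, r⁴s⁻¹, r⁵s⁻¹, r⁶s⁻¹, r⁷s⁻¹}.
No further products give new elements, so |G| = 32.

Answer: 32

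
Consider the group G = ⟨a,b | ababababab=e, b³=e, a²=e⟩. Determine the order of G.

Enumerate words in the generators, reducing via the relations: the distinct elements are
  {a, b, e, ab, ba, b², aba, ab², bab, b²a, abab, ab²a, baba, bab², b²ab, ababa, abab², ab²ab, bab²a, b²aba, b²ab², abab²a, ab²aba, ab²ab², babab², bab²ab, b²abab, b²ab²a, abab²ab, ab²abab, ab²ab²a, babab²a, bab²aba, bab²ab², b²abab², b²ab²ab, abab²aba, abab²ab², ab²abab², babab²ab, bab²abab, b²abab²a, b²ab²aba, abab²abab, ab²abab²a, babab²ab², bab²abab², b²abab²ab, b²ab²abab, abab²abab², ab²abab²ab, bab²abab²a, b²abab²aba, b²abab²ab², b²ab²abab², abab²abab²a, ab²abab²aba, ab²abab²ab², bab²abab²ab, abab²abab²ab}.
No further products give new elements, so |G| = 60.

Answer: 60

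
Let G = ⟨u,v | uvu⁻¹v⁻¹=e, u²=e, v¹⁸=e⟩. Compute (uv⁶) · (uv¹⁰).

Compute (uv⁶) · (uv¹⁰) by multiplying left to right and reducing via the relations at each step:
  (uv⁶) · u = v⁶
  (v⁶) · v¹⁰ = v¹⁶

Answer: v¹⁶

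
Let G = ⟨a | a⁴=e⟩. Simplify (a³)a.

Compute (a³) · a by multiplying left to right and reducing via the relations at each step:
  (a³) · a = e

Answer: e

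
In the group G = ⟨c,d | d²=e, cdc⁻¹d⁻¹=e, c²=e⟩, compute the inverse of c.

The order of c is 2 (smallest k with cᵏ = e), so c⁻¹ = c¹ = c.
Check: c · c → c · c = e, giving e as required.

Answer: c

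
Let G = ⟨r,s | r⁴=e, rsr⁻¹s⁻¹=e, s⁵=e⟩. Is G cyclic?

|G| = 20. The element rs has order 20 (its powers give 20 distinct elements), so ⟨rs⟩ = G and G is cyclic.

Answer: Yes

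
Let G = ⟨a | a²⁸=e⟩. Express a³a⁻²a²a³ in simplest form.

Multiply left to right, reducing at each step:
  (a³) · a⁻² = a
  a · a² = a³
  (a³) · a³ = a⁶

Answer: a⁶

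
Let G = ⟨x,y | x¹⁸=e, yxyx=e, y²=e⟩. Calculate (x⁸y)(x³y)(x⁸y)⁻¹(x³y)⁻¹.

[(x⁸y), (x³y)] = (x⁸y)·(x³y)·(x⁸y)⁻¹·(x³y)⁻¹.
  (x⁸y) · (x³y) = x⁵
  (x⁵) · (x⁸y) = x¹³y
  (x¹³y) · (x³y) = x¹⁰

Answer: x¹⁰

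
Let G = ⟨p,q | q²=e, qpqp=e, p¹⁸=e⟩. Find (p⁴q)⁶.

Compute successive powers of (p⁴q), reducing at each step:
  (p⁴q)²: (p⁴q) · p⁴ = q;   q · q = e
  (p⁴q)³: e · p⁴ = p⁴;   (p⁴) · q = p⁴q
  (p⁴q)⁴: (p⁴q) · p⁴ = q;   q · q = e
  (p⁴q)⁵: e · p⁴ = p⁴;   (p⁴) · q = p⁴q
  (p⁴q)⁶: (p⁴q) · p⁴ = q;   q · q = e

Answer: e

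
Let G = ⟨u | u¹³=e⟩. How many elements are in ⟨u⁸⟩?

|⟨u⁸⟩| equals the order of u⁸. Compute successive powers until reaching e:
  (u⁸)¹ = u⁸, (u⁸)² = u³, (u⁸)³ = u¹¹, (u⁸)⁴ = u⁶, (u⁸)⁵ = u, (u⁸)⁶ = u⁹, (u⁸)⁷ = u⁴, (u⁸)⁸ = u¹², (u⁸)⁹ = u⁷, (u⁸)¹⁰ = u², (u⁸)¹¹ = u¹⁰, (u⁸)¹² = u⁵, (u⁸)¹³ = e.
The smallest positive k with (u⁸)ᵏ = e is 13, so |⟨u⁸⟩| = 13.

Answer: 13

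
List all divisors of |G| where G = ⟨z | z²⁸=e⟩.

|G| = 28 = 2² · 7. By Lagrange's theorem the order of any subgroup divides 28; the divisors of 28 are 1, 2, 4, 7, 14, 28.

Answer: 1, 2, 4, 7, 14, 28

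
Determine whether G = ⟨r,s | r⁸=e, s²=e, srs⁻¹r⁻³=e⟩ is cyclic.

Every cyclic group is abelian. But r·s = rs while s·r = r³s, so r·s ≠ s·r and G is not abelian. Hence G is not cyclic.

Answer: No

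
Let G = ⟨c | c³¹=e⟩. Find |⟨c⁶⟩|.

|⟨c⁶⟩| equals the order of c⁶. Compute successive powers until reaching e:
  (c⁶)¹ = c⁶, (c⁶)² = c¹², (c⁶)³ = c¹⁸, (c⁶)⁴ = c²⁴, (c⁶)⁵ = c³⁰, (c⁶)⁶ = c⁵, (c⁶)⁷ = c¹¹, (c⁶)⁸ = c¹⁷, (c⁶)⁹ = c²³, (c⁶)¹⁰ = c²⁹, (c⁶)¹¹ = c⁴, (c⁶)¹² = c¹⁰, (c⁶)¹³ = c¹⁶, (c⁶)¹⁴ = c²², (c⁶)¹⁵ = c²⁸, (c⁶)¹⁶ = c³, (c⁶)¹⁷ = c⁹, (c⁶)¹⁸ = c¹⁵, (c⁶)¹⁹ = c²¹, (c⁶)²⁰ = c²⁷, (c⁶)²¹ = c², (c⁶)²² = c⁸, (c⁶)²³ = c¹⁴, (c⁶)²⁴ = c²⁰, (c⁶)²⁵ = c²⁶, (c⁶)²⁶ = c, (c⁶)²⁷ = c⁷, (c⁶)²⁸ = c¹³, (c⁶)²⁹ = c¹⁹, (c⁶)³⁰ = c²⁵, (c⁶)³¹ = e.
The smallest positive k with (c⁶)ᵏ = e is 31, so |⟨c⁶⟩| = 31.

Answer: 31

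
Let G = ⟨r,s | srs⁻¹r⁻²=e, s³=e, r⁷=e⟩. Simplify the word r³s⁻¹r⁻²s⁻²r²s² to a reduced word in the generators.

Multiply left to right, reducing at each step:
  (r³) · s⁻¹ = r³s²
  (r³s²) · r⁻² = r²s²
  (r²s²) · s⁻² = r²
  (r²) · r² = r⁴
  (r⁴) · s² = r⁴s²

Answer: r⁴s²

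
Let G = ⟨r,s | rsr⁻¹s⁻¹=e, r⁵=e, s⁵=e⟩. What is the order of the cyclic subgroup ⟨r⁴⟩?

|⟨r⁴⟩| equals the order of r⁴. Compute successive powers until reaching e:
  (r⁴)¹ = r⁴, (r⁴)² = r³, (r⁴)³ = r², (r⁴)⁴ = r, (r⁴)⁵ = e.
The smallest positive k with (r⁴)ᵏ = e is 5, so |⟨r⁴⟩| = 5.

Answer: 5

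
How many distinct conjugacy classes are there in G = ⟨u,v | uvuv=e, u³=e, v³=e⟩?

The conjugacy classes (representative and size) are:
  [e] (size 1), [vu²] (size 4), [v²u] (size 4), [u²v²] (size 3).
Class equation: 1 + 4 + 4 + 3 = 12 = |G|. So G has 4 conjugacy classes.

Answer: 4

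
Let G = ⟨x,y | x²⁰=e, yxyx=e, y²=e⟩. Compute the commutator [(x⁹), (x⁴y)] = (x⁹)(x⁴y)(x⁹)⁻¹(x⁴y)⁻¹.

[(x⁹), (x⁴y)] = (x⁹)·(x⁴y)·(x⁹)⁻¹·(x⁴y)⁻¹.
  (x⁹) · (x⁴y) = x¹³y
  (x¹³y) · (x¹¹) = x²y
  (x²y) · (x⁴y) = x¹⁸

Answer: x¹⁸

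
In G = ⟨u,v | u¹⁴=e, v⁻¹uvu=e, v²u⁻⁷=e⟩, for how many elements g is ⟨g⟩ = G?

⟨g⟩ = G would require ord(g) = |G| = 28, but the maximum element order in G is 14 < 28. So G is not cyclic and no single element generates it: the count is 0.

Answer: 0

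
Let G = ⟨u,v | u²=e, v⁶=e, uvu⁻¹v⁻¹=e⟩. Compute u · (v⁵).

Compute u · (v⁵) by multiplying left to right and reducing via the relations at each step:
  u · v⁵ = uv⁵

Answer: uv⁵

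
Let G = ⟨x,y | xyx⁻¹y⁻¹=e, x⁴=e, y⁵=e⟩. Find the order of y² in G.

Compute successive powers until reaching e:
  (y²)¹ = y², (y²)² = y⁴, (y²)³ = y, (y²)⁴ = y³, (y²)⁵ = e.
The smallest positive k with (y²)ᵏ = e is 5.

Answer: 5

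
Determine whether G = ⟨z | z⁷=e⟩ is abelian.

G has a single generator, so G is cyclic and hence abelian.

Answer: Yes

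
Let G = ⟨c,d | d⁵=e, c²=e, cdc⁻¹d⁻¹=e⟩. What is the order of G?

Enumerate words in the generators, reducing via the relations: the distinct elements are
  {c, d, e, cd, d², d³, d⁴, cd², cd³, cd⁴}.
No further products give new elements, so |G| = 10.

Answer: 10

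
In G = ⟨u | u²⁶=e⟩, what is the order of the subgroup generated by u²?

|⟨u²⟩| equals the order of u². Compute successive powers until reaching e:
  (u²)¹ = u², (u²)² = u⁴, (u²)³ = u⁶, (u²)⁴ = u⁸, (u²)⁵ = u¹⁰, (u²)⁶ = u¹², (u²)⁷ = u¹⁴, (u²)⁸ = u¹⁶, (u²)⁹ = u¹⁸, (u²)¹⁰ = u²⁰, (u²)¹¹ = u²², (u²)¹² = u²⁴, (u²)¹³ = e.
The smallest positive k with (u²)ᵏ = e is 13, so |⟨u²⟩| = 13.

Answer: 13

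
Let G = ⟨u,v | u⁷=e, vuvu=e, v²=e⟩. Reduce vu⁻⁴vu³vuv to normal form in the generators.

Multiply left to right, reducing at each step:
  v · u⁻⁴ = u⁴v
  (u⁴v) · v = u⁴
  (u⁴) · u³ = e
  e · v = v
  v · u = u⁶v
  (u⁶v) · v = u⁶

Answer: u⁶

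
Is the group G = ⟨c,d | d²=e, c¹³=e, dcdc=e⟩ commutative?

c·d = cd but d·c = c¹²d, so c·d ≠ d·c and G is not abelian.

Answer: No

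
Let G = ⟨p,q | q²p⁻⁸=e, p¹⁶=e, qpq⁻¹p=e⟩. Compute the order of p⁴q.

Compute successive powers until reaching e:
  (p⁴q)¹ = p⁴q, (p⁴q)² = p⁸, (p⁴q)³ = p⁴q⁻¹, (p⁴q)⁴ = e.
The smallest positive k with (p⁴q)ᵏ = e is 4.

Answer: 4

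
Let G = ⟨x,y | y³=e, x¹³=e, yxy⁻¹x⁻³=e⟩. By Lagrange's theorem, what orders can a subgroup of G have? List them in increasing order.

|G| = 39 = 3 · 13. By Lagrange's theorem the order of any subgroup divides 39; the divisors of 39 are 1, 3, 13, 39.

Answer: 1, 3, 13, 39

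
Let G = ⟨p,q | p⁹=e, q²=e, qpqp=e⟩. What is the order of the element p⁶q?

Compute successive powers until reaching e:
  (p⁶q)¹ = p⁶q, (p⁶q)² = e.
The smallest positive k with (p⁶q)ᵏ = e is 2.

Answer: 2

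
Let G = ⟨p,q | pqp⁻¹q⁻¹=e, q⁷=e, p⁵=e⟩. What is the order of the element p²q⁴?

Compute successive powers until reaching e:
  (p²q⁴)¹ = p²q⁴, (p²q⁴)² = p⁴q, (p²q⁴)³ = pq⁵, (p²q⁴)⁴ = p³q², (p²q⁴)⁵ = q⁶, (p²q⁴)⁶ = p²q³, (p²q⁴)⁷ = p⁴, (p²q⁴)⁸ = pq⁴, (p²q⁴)⁹ = p³q, (p²q⁴)¹⁰ = q⁵, (p²q⁴)¹¹ = p²q², (p²q⁴)¹² = p⁴q⁶, (p²q⁴)¹³ = pq³, (p²q⁴)¹⁴ = p³, (p²q⁴)¹⁵ = q⁴, (p²q⁴)¹⁶ = p²q, (p²q⁴)¹⁷ = p⁴q⁵, (p²q⁴)¹⁸ = pq², (p²q⁴)¹⁹ = p³q⁶, (p²q⁴)²⁰ = q³, (p²q⁴)²¹ = p², (p²q⁴)²² = p⁴q⁴, (p²q⁴)²³ = pq, (p²q⁴)²⁴ = p³q⁵, (p²q⁴)²⁵ = q², (p²q⁴)²⁶ = p²q⁶, (p²q⁴)²⁷ = p⁴q³, (p²q⁴)²⁸ = p, (p²q⁴)²⁹ = p³q⁴, (p²q⁴)³⁰ = q, (p²q⁴)³¹ = p²q⁵, (p²q⁴)³² = p⁴q², (p²q⁴)³³ = pq⁶, (p²q⁴)³⁴ = p³q³, (p²q⁴)³⁵ = e.
The smallest positive k with (p²q⁴)ᵏ = e is 35.

Answer: 35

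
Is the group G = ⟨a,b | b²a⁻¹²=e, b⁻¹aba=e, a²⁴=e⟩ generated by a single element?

Every cyclic group is abelian. But a·b = ab while b·a = a¹¹b⁻¹, so a·b ≠ b·a and G is not abelian. Hence G is not cyclic.

Answer: No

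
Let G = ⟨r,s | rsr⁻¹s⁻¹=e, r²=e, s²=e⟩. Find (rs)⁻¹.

The order of (rs) is 2 (smallest k with (rs)ᵏ = e), so (rs)⁻¹ = (rs)¹ = rs.
Check: (rs) · (rs) → (rs) · r = s;   s · s = e, giving e as required.

Answer: rs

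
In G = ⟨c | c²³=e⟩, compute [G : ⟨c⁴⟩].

First find ord(c⁴) by computing successive powers:
  (c⁴)¹ = c⁴, (c⁴)² = c⁸, (c⁴)³ = c¹², (c⁴)⁴ = c¹⁶, (c⁴)⁵ = c²⁰, (c⁴)⁶ = c, (c⁴)⁷ = c⁵, (c⁴)⁸ = c⁹, (c⁴)⁹ = c¹³, (c⁴)¹⁰ = c¹⁷, (c⁴)¹¹ = c²¹, (c⁴)¹² = c², (c⁴)¹³ = c⁶, (c⁴)¹⁴ = c¹⁰, (c⁴)¹⁵ = c¹⁴, (c⁴)¹⁶ = c¹⁸, (c⁴)¹⁷ = c²², (c⁴)¹⁸ = c³, (c⁴)¹⁹ = c⁷, (c⁴)²⁰ = c¹¹, (c⁴)²¹ = c¹⁵, (c⁴)²² = c¹⁹, (c⁴)²³ = e.
So |⟨c⁴⟩| = ord(c⁴) = 23. With |G| = 23, by Lagrange [G : ⟨c⁴⟩] = 23/23 = 1.

Answer: 1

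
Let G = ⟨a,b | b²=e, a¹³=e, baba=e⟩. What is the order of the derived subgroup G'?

G' = [G, G] is generated by all commutators. The generator-pair commutators are: [a, b] = a².
The subgroup they normally generate is {e, a, a², a³, a⁴, a⁵, a⁶, a⁷, a⁸, a⁹, a¹⁰, a¹¹, a¹²}, of order 13.
Check: |G/G'| = 26/13 = 2 is the order of the abelianisation.

Answer: 13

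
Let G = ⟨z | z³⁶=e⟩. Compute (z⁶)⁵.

Compute successive powers of (z⁶), reducing at each step:
  (z⁶)²: (z⁶) · z⁶ = z¹²
  (z⁶)³: (z¹²) · z⁶ = z¹⁸
  (z⁶)⁴: (z¹⁸) · z⁶ = z²⁴
  (z⁶)⁵: (z²⁴) · z⁶ = z³⁰

Answer: z³⁰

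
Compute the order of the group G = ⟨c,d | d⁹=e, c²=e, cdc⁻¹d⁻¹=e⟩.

Enumerate words in the generators, reducing via the relations: the distinct elements are
  {c, d, e, cd, d², d³, d⁴, d⁵, d⁶, d⁷, d⁸, cd², cd³, cd⁴, cd⁵, cd⁶, cd⁷, cd⁸}.
No further products give new elements, so |G| = 18.

Answer: 18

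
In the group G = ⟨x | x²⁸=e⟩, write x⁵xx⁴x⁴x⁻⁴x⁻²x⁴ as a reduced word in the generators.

Multiply left to right, reducing at each step:
  (x⁵) · x = x⁶
  (x⁶) · x⁴ = x¹⁰
  (x¹⁰) · x⁴ = x¹⁴
  (x¹⁴) · x⁻⁴ = x¹⁰
  (x¹⁰) · x⁻² = x⁸
  (x⁸) · x⁴ = x¹²

Answer: x¹²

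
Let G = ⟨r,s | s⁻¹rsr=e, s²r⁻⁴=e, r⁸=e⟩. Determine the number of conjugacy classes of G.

The conjugacy classes (representative and size) are:
  [e] (size 1), [r⁷] (size 2), [r⁶] (size 2), [r³] (size 2), [r⁴] (size 1), [r²s⁻¹] (size 4), [r³s⁻¹] (size 4).
Class equation: 1 + 2 + 2 + 2 + 1 + 4 + 4 = 16 = |G|. So G has 7 conjugacy classes.

Answer: 7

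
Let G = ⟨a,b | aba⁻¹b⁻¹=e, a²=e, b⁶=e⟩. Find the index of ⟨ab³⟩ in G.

First find ord(ab³) by computing successive powers:
  (ab³)¹ = ab³, (ab³)² = e.
So |⟨ab³⟩| = ord(ab³) = 2. With |G| = 12, by Lagrange [G : ⟨ab³⟩] = 12/2 = 6.

Answer: 6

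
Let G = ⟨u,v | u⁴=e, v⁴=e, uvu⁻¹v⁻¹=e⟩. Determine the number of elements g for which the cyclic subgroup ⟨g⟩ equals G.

⟨g⟩ = G would require ord(g) = |G| = 16, but the maximum element order in G is 4 < 16. So G is not cyclic and no single element generates it: the count is 0.

Answer: 0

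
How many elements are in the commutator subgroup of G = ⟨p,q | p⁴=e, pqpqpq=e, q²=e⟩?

G' = [G, G] is generated by all commutators. The generator-pair commutators are: [p, q] = p²qp.
The subgroup they normally generate is {e, p², pq, qp³, p²qp, p³q, p²qp³, qp, pqp², qp²q, p²qp²q, p³qp²}, of order 12.
Check: |G/G'| = 24/12 = 2 is the order of the abelianisation.

Answer: 12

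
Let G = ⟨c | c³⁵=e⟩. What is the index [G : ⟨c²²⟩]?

First find ord(c²²) by computing successive powers:
  (c²²)¹ = c²², (c²²)² = c⁹, (c²²)³ = c³¹, (c²²)⁴ = c¹⁸, (c²²)⁵ = c⁵, (c²²)⁶ = c²⁷, (c²²)⁷ = c¹⁴, (c²²)⁸ = c, (c²²)⁹ = c²³, (c²²)¹⁰ = c¹⁰, (c²²)¹¹ = c³², (c²²)¹² = c¹⁹, (c²²)¹³ = c⁶, (c²²)¹⁴ = c²⁸, (c²²)¹⁵ = c¹⁵, (c²²)¹⁶ = c², (c²²)¹⁷ = c²⁴, (c²²)¹⁸ = c¹¹, (c²²)¹⁹ = c³³, (c²²)²⁰ = c²⁰, (c²²)²¹ = c⁷, (c²²)²² = c²⁹, (c²²)²³ = c¹⁶, (c²²)²⁴ = c³, (c²²)²⁵ = c²⁵, (c²²)²⁶ = c¹², (c²²)²⁷ = c³⁴, (c²²)²⁸ = c²¹, (c²²)²⁹ = c⁸, (c²²)³⁰ = c³⁰, (c²²)³¹ = c¹⁷, (c²²)³² = c⁴, (c²²)³³ = c²⁶, (c²²)³⁴ = c¹³, (c²²)³⁵ = e.
So |⟨c²²⟩| = ord(c²²) = 35. With |G| = 35, by Lagrange [G : ⟨c²²⟩] = 35/35 = 1.

Answer: 1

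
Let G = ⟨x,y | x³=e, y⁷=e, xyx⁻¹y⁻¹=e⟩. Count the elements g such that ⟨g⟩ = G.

G is cyclic of order 21. An element generates G iff its order is 21, and a cyclic group of order 21 has exactly φ(21) = 12 such elements.

Answer: 12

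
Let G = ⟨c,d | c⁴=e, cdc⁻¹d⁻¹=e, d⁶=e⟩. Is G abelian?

Each pair of generators commutes: c·d = cd = d·c. Since the generators pairwise commute, every element of G commutes with every other, so G is abelian.

Answer: Yes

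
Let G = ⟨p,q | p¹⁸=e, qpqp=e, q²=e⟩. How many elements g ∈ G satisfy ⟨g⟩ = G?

⟨g⟩ = G would require ord(g) = |G| = 36, but the maximum element order in G is 18 < 36. So G is not cyclic and no single element generates it: the count is 0.

Answer: 0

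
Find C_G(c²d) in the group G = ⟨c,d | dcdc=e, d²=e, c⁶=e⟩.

⟨c²d⟩ ⊆ C_G(c²d) since powers of c²d commute with c²d; so |C_G(c²d)| ≥ |⟨c²d⟩| = 2.
By orbit–stabilizer, |C_G(c²d)| = |G| / |conj. class of c²d| = 12 / 3 = 4.
The 4 elements commuting with c²d are {e, c³, c⁵d, c²d}.

Answer: {e, c³, c⁵d, c²d}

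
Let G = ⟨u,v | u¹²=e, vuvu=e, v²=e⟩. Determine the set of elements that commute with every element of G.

An element z ∈ Z(G) iff z commutes with every generator.
For example u⁶ is central: (u⁶)·u = u⁷ = u·(u⁶); (u⁶)·v = u⁶v = v·(u⁶).
Whereas u ∉ Z(G) since u·v = uv ≠ u¹¹v = v·u.
Checking each of the 24 elements this way gives Z(G) = {e, u⁶}, of order 2.

Answer: {e, u⁶}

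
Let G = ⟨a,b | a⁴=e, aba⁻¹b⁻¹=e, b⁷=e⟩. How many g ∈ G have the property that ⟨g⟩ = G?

G is cyclic of order 28. An element generates G iff its order is 28, and a cyclic group of order 28 has exactly φ(28) = 12 such elements.

Answer: 12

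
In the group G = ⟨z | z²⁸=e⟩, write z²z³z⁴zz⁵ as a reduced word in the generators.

Multiply left to right, reducing at each step:
  (z²) · z³ = z⁵
  (z⁵) · z⁴ = z⁹
  (z⁹) · z = z¹⁰
  (z¹⁰) · z⁵ = z¹⁵

Answer: z¹⁵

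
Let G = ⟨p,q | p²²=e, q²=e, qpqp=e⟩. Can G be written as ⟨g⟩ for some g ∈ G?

Every cyclic group is abelian. But p·q = pq while q·p = p²¹q, so p·q ≠ q·p and G is not abelian. Hence G is not cyclic.

Answer: No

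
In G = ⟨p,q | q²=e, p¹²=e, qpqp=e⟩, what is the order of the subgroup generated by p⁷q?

|⟨p⁷q⟩| equals the order of p⁷q. Compute successive powers until reaching e:
  (p⁷q)¹ = p⁷q, (p⁷q)² = e.
The smallest positive k with (p⁷q)ᵏ = e is 2, so |⟨p⁷q⟩| = 2.

Answer: 2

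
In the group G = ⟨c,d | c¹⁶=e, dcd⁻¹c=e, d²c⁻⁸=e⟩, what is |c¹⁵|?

Compute successive powers until reaching e:
  (c¹⁵)¹ = c¹⁵, (c¹⁵)² = c¹⁴, (c¹⁵)³ = c¹³, (c¹⁵)⁴ = c¹², (c¹⁵)⁵ = c¹¹, (c¹⁵)⁶ = c¹⁰, (c¹⁵)⁷ = c⁹, (c¹⁵)⁸ = c⁸, (c¹⁵)⁹ = c⁷, (c¹⁵)¹⁰ = c⁶, (c¹⁵)¹¹ = c⁵, (c¹⁵)¹² = c⁴, (c¹⁵)¹³ = c³, (c¹⁵)¹⁴ = c², (c¹⁵)¹⁵ = c, (c¹⁵)¹⁶ = e.
The smallest positive k with (c¹⁵)ᵏ = e is 16.

Answer: 16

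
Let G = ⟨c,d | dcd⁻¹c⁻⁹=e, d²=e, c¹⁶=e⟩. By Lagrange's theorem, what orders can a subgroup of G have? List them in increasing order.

|G| = 32 = 2⁵. By Lagrange's theorem the order of any subgroup divides 32; the divisors of 32 are 1, 2, 4, 8, 16, 32.

Answer: 1, 2, 4, 8, 16, 32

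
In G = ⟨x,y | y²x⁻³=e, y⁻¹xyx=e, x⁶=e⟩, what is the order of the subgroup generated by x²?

|⟨x²⟩| equals the order of x². Compute successive powers until reaching e:
  (x²)¹ = x², (x²)² = x⁴, (x²)³ = e.
The smallest positive k with (x²)ᵏ = e is 3, so |⟨x²⟩| = 3.

Answer: 3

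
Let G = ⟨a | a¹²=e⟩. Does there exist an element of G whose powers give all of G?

|G| = 12. The element a has order 12 (its powers give 12 distinct elements), so ⟨a⟩ = G and G is cyclic.

Answer: Yes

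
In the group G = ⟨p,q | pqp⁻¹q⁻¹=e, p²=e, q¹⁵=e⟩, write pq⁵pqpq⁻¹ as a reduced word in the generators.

Multiply left to right, reducing at each step:
  p · q⁵ = pq⁵
  (pq⁵) · p = q⁵
  (q⁵) · q = q⁶
  (q⁶) · p = pq⁶
  (pq⁶) · q⁻¹ = pq⁵

Answer: pq⁵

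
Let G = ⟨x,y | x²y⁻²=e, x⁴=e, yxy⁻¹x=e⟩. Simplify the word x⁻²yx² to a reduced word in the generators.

Multiply left to right, reducing at each step:
  (x²) · y = y⁻¹
  (y⁻¹) · x² = y

Answer: y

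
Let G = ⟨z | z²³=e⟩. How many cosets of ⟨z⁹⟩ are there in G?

First find ord(z⁹) by computing successive powers:
  (z⁹)¹ = z⁹, (z⁹)² = z¹⁸, (z⁹)³ = z⁴, (z⁹)⁴ = z¹³, (z⁹)⁵ = z²², (z⁹)⁶ = z⁸, (z⁹)⁷ = z¹⁷, (z⁹)⁸ = z³, (z⁹)⁹ = z¹², (z⁹)¹⁰ = z²¹, (z⁹)¹¹ = z⁷, (z⁹)¹² = z¹⁶, (z⁹)¹³ = z², (z⁹)¹⁴ = z¹¹, (z⁹)¹⁵ = z²⁰, (z⁹)¹⁶ = z⁶, (z⁹)¹⁷ = z¹⁵, (z⁹)¹⁸ = z, (z⁹)¹⁹ = z¹⁰, (z⁹)²⁰ = z¹⁹, (z⁹)²¹ = z⁵, (z⁹)²² = z¹⁴, (z⁹)²³ = e.
So |⟨z⁹⟩| = ord(z⁹) = 23. With |G| = 23, by Lagrange [G : ⟨z⁹⟩] = 23/23 = 1.

Answer: 1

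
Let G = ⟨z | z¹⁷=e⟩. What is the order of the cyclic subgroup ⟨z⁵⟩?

|⟨z⁵⟩| equals the order of z⁵. Compute successive powers until reaching e:
  (z⁵)¹ = z⁵, (z⁵)² = z¹⁰, (z⁵)³ = z¹⁵, (z⁵)⁴ = z³, (z⁵)⁵ = z⁸, (z⁵)⁶ = z¹³, (z⁵)⁷ = z, (z⁵)⁸ = z⁶, (z⁵)⁹ = z¹¹, (z⁵)¹⁰ = z¹⁶, (z⁵)¹¹ = z⁴, (z⁵)¹² = z⁹, (z⁵)¹³ = z¹⁴, (z⁵)¹⁴ = z², (z⁵)¹⁵ = z⁷, (z⁵)¹⁶ = z¹², (z⁵)¹⁷ = e.
The smallest positive k with (z⁵)ᵏ = e is 17, so |⟨z⁵⟩| = 17.

Answer: 17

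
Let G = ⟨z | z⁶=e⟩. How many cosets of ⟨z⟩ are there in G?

First find ord(z) by computing successive powers:
  z¹ = z, z² = z², z³ = z³, z⁴ = z⁴, z⁵ = z⁵, z⁶ = e.
So |⟨z⟩| = ord(z) = 6. With |G| = 6, by Lagrange [G : ⟨z⟩] = 6/6 = 1.

Answer: 1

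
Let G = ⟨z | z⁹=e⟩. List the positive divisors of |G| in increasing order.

|G| = 9 = 3². By Lagrange's theorem the order of any subgroup divides 9; the divisors of 9 are 1, 3, 9.

Answer: 1, 3, 9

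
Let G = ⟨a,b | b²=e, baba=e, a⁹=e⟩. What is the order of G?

Enumerate words in the generators, reducing via the relations: the distinct elements are
  {a, b, e, ab, a², a³, a⁴, a⁵, a⁶, a⁷, a⁸, a²b, a³b, a⁴b, a⁵b, a⁶b, a⁷b, a⁸b}.
No further products give new elements, so |G| = 18.

Answer: 18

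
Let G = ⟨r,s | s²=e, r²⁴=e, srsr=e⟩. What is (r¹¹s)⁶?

Compute successive powers of (r¹¹s), reducing at each step:
  (r¹¹s)²: (r¹¹s) · r¹¹ = s;   s · s = e
  (r¹¹s)³: e · r¹¹ = r¹¹;   (r¹¹) · s = r¹¹s
  (r¹¹s)⁴: (r¹¹s) · r¹¹ = s;   s · s = e
  (r¹¹s)⁵: e · r¹¹ = r¹¹;   (r¹¹) · s = r¹¹s
  (r¹¹s)⁶: (r¹¹s) · r¹¹ = s;   s · s = e

Answer: e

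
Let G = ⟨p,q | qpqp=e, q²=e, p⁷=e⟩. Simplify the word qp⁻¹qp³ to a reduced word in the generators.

Multiply left to right, reducing at each step:
  q · p⁻¹ = pq
  (pq) · q = p
  p · p³ = p⁴

Answer: p⁴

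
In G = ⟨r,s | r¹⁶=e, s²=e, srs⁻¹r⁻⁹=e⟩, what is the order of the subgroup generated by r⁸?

|⟨r⁸⟩| equals the order of r⁸. Compute successive powers until reaching e:
  (r⁸)¹ = r⁸, (r⁸)² = e.
The smallest positive k with (r⁸)ᵏ = e is 2, so |⟨r⁸⟩| = 2.

Answer: 2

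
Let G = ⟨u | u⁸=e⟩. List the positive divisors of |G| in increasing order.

|G| = 8 = 2³. By Lagrange's theorem the order of any subgroup divides 8; the divisors of 8 are 1, 2, 4, 8.

Answer: 1, 2, 4, 8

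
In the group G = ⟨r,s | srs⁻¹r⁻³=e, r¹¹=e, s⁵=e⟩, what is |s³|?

Compute successive powers until reaching e:
  (s³)¹ = s³, (s³)² = s, (s³)³ = s⁴, (s³)⁴ = s², (s³)⁵ = e.
The smallest positive k with (s³)ᵏ = e is 5.

Answer: 5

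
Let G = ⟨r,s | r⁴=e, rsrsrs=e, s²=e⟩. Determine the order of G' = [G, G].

G' = [G, G] is generated by all commutators. The generator-pair commutators are: [r, s] = r²sr.
The subgroup they normally generate is {e, r², rs, sr³, r²sr, r³s, r²sr³, sr, rsr², sr²s, r²sr²s, r³sr²}, of order 12.
Check: |G/G'| = 24/12 = 2 is the order of the abelianisation.

Answer: 12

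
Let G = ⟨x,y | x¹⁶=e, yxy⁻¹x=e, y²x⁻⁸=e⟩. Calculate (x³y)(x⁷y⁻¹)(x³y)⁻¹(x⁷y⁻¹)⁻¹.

[(x³y), (x⁷y⁻¹)] = (x³y)·(x⁷y⁻¹)·(x³y)⁻¹·(x⁷y⁻¹)⁻¹.
  (x³y) · (x⁷y⁻¹) = x¹²
  (x¹²) · (x³y⁻¹) = x⁷y
  (x⁷y) · (x⁷y) = x⁸

Answer: x⁸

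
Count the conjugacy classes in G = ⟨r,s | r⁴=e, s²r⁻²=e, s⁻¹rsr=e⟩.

The conjugacy classes (representative and size) are:
  [e] (size 1), [r³] (size 2), [r²] (size 1), [s⁻¹] (size 2), [rs⁻¹] (size 2).
Class equation: 1 + 2 + 1 + 2 + 2 = 8 = |G|. So G has 5 conjugacy classes.

Answer: 5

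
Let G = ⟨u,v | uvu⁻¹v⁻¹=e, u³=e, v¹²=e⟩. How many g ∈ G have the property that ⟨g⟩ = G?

⟨g⟩ = G would require ord(g) = |G| = 36, but the maximum element order in G is 12 < 36. So G is not cyclic and no single element generates it: the count is 0.

Answer: 0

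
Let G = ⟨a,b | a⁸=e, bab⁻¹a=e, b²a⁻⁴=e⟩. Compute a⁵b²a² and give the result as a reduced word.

Multiply left to right, reducing at each step:
  (a⁵) · b² = a
  a · a² = a³

Answer: a³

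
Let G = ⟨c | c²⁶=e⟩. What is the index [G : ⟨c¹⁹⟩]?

First find ord(c¹⁹) by computing successive powers:
  (c¹⁹)¹ = c¹⁹, (c¹⁹)² = c¹², (c¹⁹)³ = c⁵, (c¹⁹)⁴ = c²⁴, (c¹⁹)⁵ = c¹⁷, (c¹⁹)⁶ = c¹⁰, (c¹⁹)⁷ = c³, (c¹⁹)⁸ = c²², (c¹⁹)⁹ = c¹⁵, (c¹⁹)¹⁰ = c⁸, (c¹⁹)¹¹ = c, (c¹⁹)¹² = c²⁰, (c¹⁹)¹³ = c¹³, (c¹⁹)¹⁴ = c⁶, (c¹⁹)¹⁵ = c²⁵, (c¹⁹)¹⁶ = c¹⁸, (c¹⁹)¹⁷ = c¹¹, (c¹⁹)¹⁸ = c⁴, (c¹⁹)¹⁹ = c²³, (c¹⁹)²⁰ = c¹⁶, (c¹⁹)²¹ = c⁹, (c¹⁹)²² = c², (c¹⁹)²³ = c²¹, (c¹⁹)²⁴ = c¹⁴, (c¹⁹)²⁵ = c⁷, (c¹⁹)²⁶ = e.
So |⟨c¹⁹⟩| = ord(c¹⁹) = 26. With |G| = 26, by Lagrange [G : ⟨c¹⁹⟩] = 26/26 = 1.

Answer: 1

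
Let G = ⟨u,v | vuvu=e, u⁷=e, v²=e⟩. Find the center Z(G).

An element z ∈ Z(G) iff z commutes with every generator.
For example e is central: e·u = u = u·e; e·v = v = v·e.
Whereas u ∉ Z(G) since u·v = uv ≠ u⁶v = v·u.
Checking each of the 14 elements this way gives Z(G) = {e}, of order 1.

Answer: {e}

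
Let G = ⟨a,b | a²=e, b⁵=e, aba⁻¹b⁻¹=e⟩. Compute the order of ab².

Compute successive powers until reaching e:
  (ab²)¹ = ab², (ab²)² = b⁴, (ab²)³ = ab, (ab²)⁴ = b³, (ab²)⁵ = a, (ab²)⁶ = b², (ab²)⁷ = ab⁴, (ab²)⁸ = b, (ab²)⁹ = ab³, (ab²)¹⁰ = e.
The smallest positive k with (ab²)ᵏ = e is 10.

Answer: 10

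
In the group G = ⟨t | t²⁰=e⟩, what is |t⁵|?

Compute successive powers until reaching e:
  (t⁵)¹ = t⁵, (t⁵)² = t¹⁰, (t⁵)³ = t¹⁵, (t⁵)⁴ = e.
The smallest positive k with (t⁵)ᵏ = e is 4.

Answer: 4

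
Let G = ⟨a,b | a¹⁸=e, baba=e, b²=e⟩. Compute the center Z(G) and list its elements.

An element z ∈ Z(G) iff z commutes with every generator.
For example a⁹ is central: (a⁹)·a = a¹⁰ = a·(a⁹); (a⁹)·b = a⁹b = b·(a⁹).
Whereas a ∉ Z(G) since a·b = ab ≠ a¹⁷b = b·a.
Checking each of the 36 elements this way gives Z(G) = {e, a⁹}, of order 2.

Answer: {e, a⁹}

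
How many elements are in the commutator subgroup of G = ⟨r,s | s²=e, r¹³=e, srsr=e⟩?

G' = [G, G] is generated by all commutators. The generator-pair commutators are: [r, s] = r².
The subgroup they normally generate is {e, r, r², r³, r⁴, r⁵, r⁶, r⁷, r⁸, r⁹, r¹⁰, r¹¹, r¹²}, of order 13.
Check: |G/G'| = 26/13 = 2 is the order of the abelianisation.

Answer: 13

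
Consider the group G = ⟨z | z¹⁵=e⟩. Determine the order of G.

G is generated by a single element, so G is cyclic. The relator gives z¹⁵ = e and no smaller power is forced to be e, so the 15 powers {e, z, z², z³, z⁴, z⁵, z⁶, z⁷, z⁸, z⁹, z¹², z¹³, z¹¹, z¹⁰, z¹⁴} are distinct. Hence |G| = 15.

Answer: 15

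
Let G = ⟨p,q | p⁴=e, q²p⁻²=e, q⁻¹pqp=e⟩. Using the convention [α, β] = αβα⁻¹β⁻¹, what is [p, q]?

[p, q] = p·q·p⁻¹·q⁻¹.
  p · q = pq
  (pq) · (p³) = q⁻¹
  (q⁻¹) · (q⁻¹) = p²

Answer: p²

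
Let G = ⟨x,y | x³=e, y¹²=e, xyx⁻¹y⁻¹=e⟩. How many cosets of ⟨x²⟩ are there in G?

First find ord(x²) by computing successive powers:
  (x²)¹ = x², (x²)² = x, (x²)³ = e.
So |⟨x²⟩| = ord(x²) = 3. With |G| = 36, by Lagrange [G : ⟨x²⟩] = 36/3 = 12.

Answer: 12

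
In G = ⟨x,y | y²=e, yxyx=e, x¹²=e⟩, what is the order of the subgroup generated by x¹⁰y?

|⟨x¹⁰y⟩| equals the order of x¹⁰y. Compute successive powers until reaching e:
  (x¹⁰y)¹ = x¹⁰y, (x¹⁰y)² = e.
The smallest positive k with (x¹⁰y)ᵏ = e is 2, so |⟨x¹⁰y⟩| = 2.

Answer: 2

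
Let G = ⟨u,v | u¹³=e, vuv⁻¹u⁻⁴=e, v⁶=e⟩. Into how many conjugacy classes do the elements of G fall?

The conjugacy classes (representative and size) are:
  [e] (size 1), [u⁴] (size 6), [u¹¹] (size 6), [u⁷v] (size 13), [u⁸v²] (size 13), [u¹²v³] (size 13), [u⁵v⁴] (size 13), [u¹¹v⁵] (size 13).
Class equation: 1 + 6 + 6 + 13 + 13 + 13 + 13 + 13 = 78 = |G|. So G has 8 conjugacy classes.

Answer: 8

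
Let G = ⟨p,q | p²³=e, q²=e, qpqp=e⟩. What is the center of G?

An element z ∈ Z(G) iff z commutes with every generator.
For example e is central: e·p = p = p·e; e·q = q = q·e.
Whereas p ∉ Z(G) since p·q = pq ≠ p²²q = q·p.
Checking each of the 46 elements this way gives Z(G) = {e}, of order 1.

Answer: {e}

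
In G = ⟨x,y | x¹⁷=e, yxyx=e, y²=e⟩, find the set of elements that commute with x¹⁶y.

⟨x¹⁶y⟩ ⊆ C_G(x¹⁶y) since powers of x¹⁶y commute with x¹⁶y; so |C_G(x¹⁶y)| ≥ |⟨x¹⁶y⟩| = 2.
By orbit–stabilizer, |C_G(x¹⁶y)| = |G| / |conj. class of x¹⁶y| = 34 / 17 = 2.
The 2 elements commuting with x¹⁶y are {e, x¹⁶y}.

Answer: {e, x¹⁶y}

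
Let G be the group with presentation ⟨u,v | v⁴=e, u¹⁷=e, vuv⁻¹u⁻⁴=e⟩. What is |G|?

Enumerate words in the generators, reducing via the relations: the distinct elements are
  {e, u, v, uv, u², u³, u⁴, u⁵, u⁶, u⁷, u⁸, u⁹, v², v³, uv², uv³, u²v, u³v, u¹², u¹³, u¹¹, u¹⁰, u¹⁴, u¹⁵, u¹⁶, u⁴v, u⁵v, u⁶v, u⁷v, u⁸v, u⁹v, u²v², u²v³, u³v², u³v³, u¹²v, u¹³v, u¹¹v, u¹⁰v, u¹⁴v, u¹⁵v, u¹⁶v, u⁴v², u⁴v³, u⁵v², u⁵v³, u⁶v², u⁶v³, u⁷v², u⁷v³, u⁸v², u⁸v³, u⁹v², u⁹v³, u¹²v², u¹²v³, u¹³v², u¹³v³, u¹¹v², u¹¹v³, u¹⁰v², u¹⁰v³, u¹⁴v², u¹⁴v³, u¹⁵v², u¹⁵v³, u¹⁶v², u¹⁶v³}.
No further products give new elements, so |G| = 68.

Answer: 68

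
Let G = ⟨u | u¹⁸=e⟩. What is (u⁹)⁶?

Compute successive powers of (u⁹), reducing at each step:
  (u⁹)²: (u⁹) · u⁹ = e
  (u⁹)³: e · u⁹ = u⁹
  (u⁹)⁴: (u⁹) · u⁹ = e
  (u⁹)⁵: e · u⁹ = u⁹
  (u⁹)⁶: (u⁹) · u⁹ = e

Answer: e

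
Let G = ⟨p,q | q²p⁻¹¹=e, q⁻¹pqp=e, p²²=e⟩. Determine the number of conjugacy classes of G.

The conjugacy classes (representative and size) are:
  [e] (size 1), [p²¹] (size 2), [p²] (size 2), [p³] (size 2), [p¹⁸] (size 2), [p¹⁷] (size 2), [p⁶] (size 2), [p⁷] (size 2), [p⁸] (size 2), [p¹³] (size 2), [p¹²] (size 2), [p¹¹] (size 1), [p¹⁰q] (size 11), [p⁷q] (size 11).
Class equation: 1 + 2 + 2 + 2 + 2 + 2 + 2 + 2 + 2 + 2 + 2 + 1 + 11 + 11 = 44 = |G|. So G has 14 conjugacy classes.

Answer: 14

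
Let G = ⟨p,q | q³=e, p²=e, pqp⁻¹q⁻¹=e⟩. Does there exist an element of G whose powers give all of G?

|G| = 6. The element pq has order 6 (its powers give 6 distinct elements), so ⟨pq⟩ = G and G is cyclic.

Answer: Yes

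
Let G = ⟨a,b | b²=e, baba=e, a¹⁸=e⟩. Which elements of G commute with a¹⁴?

⟨a¹⁴⟩ ⊆ C_G(a¹⁴) since powers of a¹⁴ commute with a¹⁴; so |C_G(a¹⁴)| ≥ |⟨a¹⁴⟩| = 9.
By orbit–stabilizer, |C_G(a¹⁴)| = |G| / |conj. class of a¹⁴| = 36 / 2 = 18.
The 18 elements commuting with a¹⁴ are {e, a, a², a³, a⁴, a⁵, a⁶, a⁷, a⁸, a⁹, a¹⁰, a¹¹, a¹², a¹³, a¹⁴, a¹⁵, a¹⁶, a¹⁷}.

Answer: {e, a, a², a³, a⁴, a⁵, a⁶, a⁷, a⁸, a⁹, a¹⁰, a¹¹, a¹², a¹³, a¹⁴, a¹⁵, a¹⁶, a¹⁷}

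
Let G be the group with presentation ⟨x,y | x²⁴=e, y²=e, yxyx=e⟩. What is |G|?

Enumerate words in the generators, reducing via the relations: the distinct elements are
  {e, x, y, xy, x², x³, x⁴, x⁵, x⁶, x⁷, x⁸, x⁹, x²y, x²², x²³, x²¹, x²⁰, x³y, x¹², x¹³, x¹¹, x¹⁰, x¹⁴, x¹⁵, x¹⁶, x¹⁷, x¹⁸, x¹⁹, x⁴y, x⁵y, x⁶y, x⁷y, x⁸y, x⁹y, x²²y, x²³y, x²¹y, x²⁰y, x¹²y, x¹³y, x¹¹y, x¹⁰y, x¹⁴y, x¹⁵y, x¹⁶y, x¹⁷y, x¹⁸y, x¹⁹y}.
No further products give new elements, so |G| = 48.

Answer: 48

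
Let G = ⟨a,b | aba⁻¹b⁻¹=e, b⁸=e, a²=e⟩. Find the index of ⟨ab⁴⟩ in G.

First find ord(ab⁴) by computing successive powers:
  (ab⁴)¹ = ab⁴, (ab⁴)² = e.
So |⟨ab⁴⟩| = ord(ab⁴) = 2. With |G| = 16, by Lagrange [G : ⟨ab⁴⟩] = 16/2 = 8.

Answer: 8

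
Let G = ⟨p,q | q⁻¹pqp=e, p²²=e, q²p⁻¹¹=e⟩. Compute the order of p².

Compute successive powers until reaching e:
  (p²)¹ = p², (p²)² = p⁴, (p²)³ = p⁶, (p²)⁴ = p⁸, (p²)⁵ = p¹⁰, (p²)⁶ = p¹², (p²)⁷ = p¹⁴, (p²)⁸ = p¹⁶, (p²)⁹ = p¹⁸, (p²)¹⁰ = p²⁰, (p²)¹¹ = e.
The smallest positive k with (p²)ᵏ = e is 11.

Answer: 11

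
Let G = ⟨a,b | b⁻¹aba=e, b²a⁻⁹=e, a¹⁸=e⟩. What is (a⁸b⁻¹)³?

Compute successive powers of (a⁸b⁻¹), reducing at each step:
  (a⁸b⁻¹)²: (a⁸b⁻¹) · a⁸ = b⁻¹;   (b⁻¹) · b⁻¹ = a⁹
  (a⁸b⁻¹)³: (a⁹) · a⁸ = a¹⁷;   (a¹⁷) · b⁻¹ = a⁸b

Answer: a⁸b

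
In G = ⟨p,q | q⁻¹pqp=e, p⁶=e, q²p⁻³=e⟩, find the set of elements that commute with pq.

⟨pq⟩ ⊆ C_G(pq) since powers of pq commute with pq; so |C_G(pq)| ≥ |⟨pq⟩| = 4.
By orbit–stabilizer, |C_G(pq)| = |G| / |conj. class of pq| = 12 / 3 = 4.
The 4 elements commuting with pq are {e, p³, pq, pq⁻¹}.

Answer: {e, p³, pq, pq⁻¹}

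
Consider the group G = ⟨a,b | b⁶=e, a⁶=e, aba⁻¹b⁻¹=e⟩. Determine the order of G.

Enumerate words in the generators, reducing via the relations: the distinct elements are
  {a, b, e, ab, a², a³, a⁴, a⁵, b², b³, b⁴, b⁵, ab², ab³, ab⁴, ab⁵, a²b, a³b, a⁴b, a⁵b, a²b², a²b³, a²b⁴, a²b⁵, a³b², a³b³, a³b⁴, a³b⁵, a⁴b², a⁴b³, a⁴b⁴, a⁴b⁵, a⁵b², a⁵b³, a⁵b⁴, a⁵b⁵}.
No further products give new elements, so |G| = 36.

Answer: 36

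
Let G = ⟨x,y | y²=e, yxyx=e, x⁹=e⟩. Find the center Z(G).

An element z ∈ Z(G) iff z commutes with every generator.
For example e is central: e·x = x = x·e; e·y = y = y·e.
Whereas x ∉ Z(G) since x·y = xy ≠ x⁸y = y·x.
Checking each of the 18 elements this way gives Z(G) = {e}, of order 1.

Answer: {e}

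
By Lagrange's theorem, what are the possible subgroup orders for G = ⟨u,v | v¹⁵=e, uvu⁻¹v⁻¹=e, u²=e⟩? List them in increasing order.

|G| = 30 = 2 · 3 · 5. By Lagrange's theorem the order of any subgroup divides 30; the divisors of 30 are 1, 2, 3, 5, 6, 10, 15, 30.

Answer: 1, 2, 3, 5, 6, 10, 15, 30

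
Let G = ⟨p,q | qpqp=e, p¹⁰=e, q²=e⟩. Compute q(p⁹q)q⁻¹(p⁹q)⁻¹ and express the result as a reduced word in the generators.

[q, (p⁹q)] = q·(p⁹q)·q⁻¹·(p⁹q)⁻¹.
  q · (p⁹q) = p
  p · q = pq
  (pq) · (p⁹q) = p²

Answer: p²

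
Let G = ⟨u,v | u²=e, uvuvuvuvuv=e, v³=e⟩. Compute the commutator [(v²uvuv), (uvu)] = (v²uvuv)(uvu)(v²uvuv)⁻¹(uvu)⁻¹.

[(v²uvuv), (uvu)] = (v²uvuv)·(uvu)·(v²uvuv)⁻¹·(uvu)⁻¹.
  (v²uvuv) · (uvu) = vuv²
  (vuv²) · (v²uv²uv) = vuvuv²uv
  (vuvuv²uv) · (uv²u) = uv²uvuv²uvu

Answer: uv²uvuv²uvu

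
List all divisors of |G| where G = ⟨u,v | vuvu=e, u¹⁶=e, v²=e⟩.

|G| = 32 = 2⁵. By Lagrange's theorem the order of any subgroup divides 32; the divisors of 32 are 1, 2, 4, 8, 16, 32.

Answer: 1, 2, 4, 8, 16, 32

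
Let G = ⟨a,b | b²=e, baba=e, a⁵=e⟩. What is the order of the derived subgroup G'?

G' = [G, G] is generated by all commutators. The generator-pair commutators are: [a, b] = a².
The subgroup they normally generate is {e, a, a², a³, a⁴}, of order 5.
Check: |G/G'| = 10/5 = 2 is the order of the abelianisation.

Answer: 5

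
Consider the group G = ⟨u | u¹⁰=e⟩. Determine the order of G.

G is generated by a single element, so G is cyclic. The relator gives u¹⁰ = e and no smaller power is forced to be e, so the 10 powers {e, u, u², u³, u⁴, u⁵, u⁶, u⁷, u⁸, u⁹} are distinct. Hence |G| = 10.

Answer: 10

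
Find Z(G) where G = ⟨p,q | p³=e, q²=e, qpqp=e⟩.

An element z ∈ Z(G) iff z commutes with every generator.
For example e is central: e·p = p = p·e; e·q = q = q·e.
Whereas p ∉ Z(G) since p·q = pq ≠ p²q = q·p.
Checking each of the 6 elements this way gives Z(G) = {e}, of order 1.

Answer: {e}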